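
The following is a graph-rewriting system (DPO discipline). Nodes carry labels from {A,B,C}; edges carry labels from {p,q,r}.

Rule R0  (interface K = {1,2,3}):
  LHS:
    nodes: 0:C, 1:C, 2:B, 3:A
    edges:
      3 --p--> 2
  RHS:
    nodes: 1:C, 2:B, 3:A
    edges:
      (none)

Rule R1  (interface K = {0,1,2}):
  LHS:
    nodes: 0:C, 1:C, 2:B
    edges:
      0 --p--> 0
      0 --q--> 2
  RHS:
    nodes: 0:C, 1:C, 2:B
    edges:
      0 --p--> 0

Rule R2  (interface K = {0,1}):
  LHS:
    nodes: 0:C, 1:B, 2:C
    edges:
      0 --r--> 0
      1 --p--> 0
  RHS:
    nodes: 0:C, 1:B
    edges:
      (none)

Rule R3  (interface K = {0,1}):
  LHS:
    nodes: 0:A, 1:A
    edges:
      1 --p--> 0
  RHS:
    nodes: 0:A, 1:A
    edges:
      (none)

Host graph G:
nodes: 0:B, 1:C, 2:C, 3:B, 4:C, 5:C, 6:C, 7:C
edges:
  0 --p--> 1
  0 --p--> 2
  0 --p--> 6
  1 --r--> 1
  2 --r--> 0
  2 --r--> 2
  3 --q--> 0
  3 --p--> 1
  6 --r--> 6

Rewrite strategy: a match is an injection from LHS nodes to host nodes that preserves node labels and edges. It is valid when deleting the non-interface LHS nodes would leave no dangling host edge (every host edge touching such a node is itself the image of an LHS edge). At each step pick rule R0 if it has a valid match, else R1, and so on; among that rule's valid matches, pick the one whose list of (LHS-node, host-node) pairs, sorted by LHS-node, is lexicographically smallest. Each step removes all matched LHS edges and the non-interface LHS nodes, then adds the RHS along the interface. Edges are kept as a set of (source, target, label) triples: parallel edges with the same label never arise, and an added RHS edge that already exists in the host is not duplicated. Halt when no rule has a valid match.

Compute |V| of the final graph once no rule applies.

[0] host  ⇒  8 nodes, 9 edges  {0-p->1 0-p->2 0-p->6 1-r->1 2-r->0 2-r->2 3-q->0 3-p->1 6-r->6}
[1] R2 @ {0↦1, 1↦0, 2↦4}  ⇒  7 nodes, 7 edges  {0-p->2 0-p->6 2-r->0 2-r->2 3-q->0 3-p->1 6-r->6}
[2] R2 @ {0↦2, 1↦0, 2↦5}  ⇒  6 nodes, 5 edges  {0-p->6 2-r->0 3-q->0 3-p->1 6-r->6}
[3] R2 @ {0↦6, 1↦0, 2↦7}  ⇒  5 nodes, 3 edges  {2-r->0 3-q->0 3-p->1}
halt: no rule applies after step 3
NF nodes: {0:B, 1:C, 2:C, 3:B, 6:C}

Answer: 5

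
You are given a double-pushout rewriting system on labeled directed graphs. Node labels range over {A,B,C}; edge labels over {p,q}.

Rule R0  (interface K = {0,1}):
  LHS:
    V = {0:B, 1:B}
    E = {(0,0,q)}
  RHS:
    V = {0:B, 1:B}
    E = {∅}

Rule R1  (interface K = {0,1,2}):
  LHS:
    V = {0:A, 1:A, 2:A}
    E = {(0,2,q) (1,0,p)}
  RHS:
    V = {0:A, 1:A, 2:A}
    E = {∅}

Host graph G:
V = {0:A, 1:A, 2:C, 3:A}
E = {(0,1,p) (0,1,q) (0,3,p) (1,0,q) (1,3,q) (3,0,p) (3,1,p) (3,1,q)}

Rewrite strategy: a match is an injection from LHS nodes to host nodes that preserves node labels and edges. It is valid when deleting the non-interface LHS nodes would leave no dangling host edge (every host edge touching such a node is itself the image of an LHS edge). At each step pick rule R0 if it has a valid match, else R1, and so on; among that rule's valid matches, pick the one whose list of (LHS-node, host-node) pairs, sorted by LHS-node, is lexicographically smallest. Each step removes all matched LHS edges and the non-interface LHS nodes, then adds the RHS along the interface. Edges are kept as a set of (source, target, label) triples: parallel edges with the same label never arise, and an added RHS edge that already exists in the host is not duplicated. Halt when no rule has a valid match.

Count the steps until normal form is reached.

initial: |V|=4 |E|=8  E = 0-p->1 0-q->1 0-p->3 1-q->0 1-q->3 3-p->0 3-p->1 3-q->1
step 1: apply R1 at {0↦0, 1↦3, 2↦1}  → |V|=4 |E|=6  E = 0-p->1 0-p->3 1-q->0 1-q->3 3-p->1 3-q->1
step 2: apply R1 at {0↦1, 1↦0, 2↦3}  → |V|=4 |E|=4  E = 0-p->3 1-q->0 3-p->1 3-q->1
step 3: apply R1 at {0↦1, 1↦3, 2↦0}  → |V|=4 |E|=2  E = 0-p->3 3-q->1
step 4: apply R1 at {0↦3, 1↦0, 2↦1}  → |V|=4 |E|=0  E = ∅
normal form: no rule applies after step 4

Answer: 4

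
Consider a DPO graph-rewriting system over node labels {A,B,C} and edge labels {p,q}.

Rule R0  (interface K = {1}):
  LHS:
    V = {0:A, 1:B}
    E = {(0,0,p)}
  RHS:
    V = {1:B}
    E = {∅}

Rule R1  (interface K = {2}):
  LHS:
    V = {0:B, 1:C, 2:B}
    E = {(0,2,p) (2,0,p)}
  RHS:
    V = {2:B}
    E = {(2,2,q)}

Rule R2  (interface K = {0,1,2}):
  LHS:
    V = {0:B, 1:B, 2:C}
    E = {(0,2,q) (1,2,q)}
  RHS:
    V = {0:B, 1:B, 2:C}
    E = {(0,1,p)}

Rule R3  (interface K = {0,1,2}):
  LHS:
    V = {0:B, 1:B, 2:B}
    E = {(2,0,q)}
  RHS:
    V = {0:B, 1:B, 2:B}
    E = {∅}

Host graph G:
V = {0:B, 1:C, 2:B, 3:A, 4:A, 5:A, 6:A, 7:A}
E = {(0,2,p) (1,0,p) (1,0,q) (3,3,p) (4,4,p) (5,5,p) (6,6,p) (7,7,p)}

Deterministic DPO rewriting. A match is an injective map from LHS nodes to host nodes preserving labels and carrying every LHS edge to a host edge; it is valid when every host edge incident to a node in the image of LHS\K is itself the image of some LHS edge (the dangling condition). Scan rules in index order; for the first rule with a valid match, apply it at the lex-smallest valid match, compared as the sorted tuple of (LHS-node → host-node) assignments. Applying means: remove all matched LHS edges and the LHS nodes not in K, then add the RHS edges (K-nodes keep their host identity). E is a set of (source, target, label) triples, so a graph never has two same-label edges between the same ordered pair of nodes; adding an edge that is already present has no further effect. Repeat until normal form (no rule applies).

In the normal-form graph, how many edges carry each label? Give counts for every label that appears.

Answer: p:2 q:1

Rewrite trace:
start.  V:8 E:8  edges: 0-p->2 1-p->0 1-q->0 3-p->3 4-p->4 5-p->5 6-p->6 7-p->7
1. fire R0 via {0↦3, 1↦0}  →  V:7 E:7  edges: 0-p->2 1-p->0 1-q->0 4-p->4 5-p->5 6-p->6 7-p->7
2. fire R0 via {0↦4, 1↦0}  →  V:6 E:6  edges: 0-p->2 1-p->0 1-q->0 5-p->5 6-p->6 7-p->7
3. fire R0 via {0↦5, 1↦0}  →  V:5 E:5  edges: 0-p->2 1-p->0 1-q->0 6-p->6 7-p->7
4. fire R0 via {0↦6, 1↦0}  →  V:4 E:4  edges: 0-p->2 1-p->0 1-q->0 7-p->7
5. fire R0 via {0↦7, 1↦0}  →  V:3 E:3  edges: 0-p->2 1-p->0 1-q->0
halt: no rule applies after step 5
NF edges: [(0, 2, 'p'), (1, 0, 'p'), (1, 0, 'q')]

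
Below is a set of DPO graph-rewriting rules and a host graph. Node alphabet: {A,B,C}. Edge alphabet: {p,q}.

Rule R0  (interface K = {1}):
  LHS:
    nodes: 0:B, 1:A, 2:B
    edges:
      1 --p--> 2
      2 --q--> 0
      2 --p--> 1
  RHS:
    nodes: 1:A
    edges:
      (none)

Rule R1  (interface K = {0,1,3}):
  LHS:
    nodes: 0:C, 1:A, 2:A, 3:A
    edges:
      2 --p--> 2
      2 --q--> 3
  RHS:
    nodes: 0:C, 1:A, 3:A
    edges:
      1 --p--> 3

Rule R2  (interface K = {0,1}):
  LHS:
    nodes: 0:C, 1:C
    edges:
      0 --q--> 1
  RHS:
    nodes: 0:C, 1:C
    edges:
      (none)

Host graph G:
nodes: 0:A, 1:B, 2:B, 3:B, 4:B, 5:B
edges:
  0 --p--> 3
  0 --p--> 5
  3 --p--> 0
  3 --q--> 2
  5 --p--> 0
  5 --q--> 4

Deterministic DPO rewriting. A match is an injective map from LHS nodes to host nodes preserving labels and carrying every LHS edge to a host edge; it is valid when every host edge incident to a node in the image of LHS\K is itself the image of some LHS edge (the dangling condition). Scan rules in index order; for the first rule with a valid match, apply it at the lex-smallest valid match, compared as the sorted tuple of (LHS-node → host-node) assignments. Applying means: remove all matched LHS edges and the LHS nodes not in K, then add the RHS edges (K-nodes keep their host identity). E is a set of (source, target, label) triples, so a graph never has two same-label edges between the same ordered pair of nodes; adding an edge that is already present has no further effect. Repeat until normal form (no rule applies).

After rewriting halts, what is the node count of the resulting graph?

Answer: 2

Steps:
start.  V:6 E:6  edges: 0-p->3 0-p->5 3-p->0 3-q->2 5-p->0 5-q->4
1. fire R0 via {0↦2, 1↦0, 2↦3}  →  V:4 E:3  edges: 0-p->5 5-p->0 5-q->4
2. fire R0 via {0↦4, 1↦0, 2↦5}  →  V:2 E:0  edges: ∅
final graph: no rule applies after step 2
NF nodes: {0:A, 1:B}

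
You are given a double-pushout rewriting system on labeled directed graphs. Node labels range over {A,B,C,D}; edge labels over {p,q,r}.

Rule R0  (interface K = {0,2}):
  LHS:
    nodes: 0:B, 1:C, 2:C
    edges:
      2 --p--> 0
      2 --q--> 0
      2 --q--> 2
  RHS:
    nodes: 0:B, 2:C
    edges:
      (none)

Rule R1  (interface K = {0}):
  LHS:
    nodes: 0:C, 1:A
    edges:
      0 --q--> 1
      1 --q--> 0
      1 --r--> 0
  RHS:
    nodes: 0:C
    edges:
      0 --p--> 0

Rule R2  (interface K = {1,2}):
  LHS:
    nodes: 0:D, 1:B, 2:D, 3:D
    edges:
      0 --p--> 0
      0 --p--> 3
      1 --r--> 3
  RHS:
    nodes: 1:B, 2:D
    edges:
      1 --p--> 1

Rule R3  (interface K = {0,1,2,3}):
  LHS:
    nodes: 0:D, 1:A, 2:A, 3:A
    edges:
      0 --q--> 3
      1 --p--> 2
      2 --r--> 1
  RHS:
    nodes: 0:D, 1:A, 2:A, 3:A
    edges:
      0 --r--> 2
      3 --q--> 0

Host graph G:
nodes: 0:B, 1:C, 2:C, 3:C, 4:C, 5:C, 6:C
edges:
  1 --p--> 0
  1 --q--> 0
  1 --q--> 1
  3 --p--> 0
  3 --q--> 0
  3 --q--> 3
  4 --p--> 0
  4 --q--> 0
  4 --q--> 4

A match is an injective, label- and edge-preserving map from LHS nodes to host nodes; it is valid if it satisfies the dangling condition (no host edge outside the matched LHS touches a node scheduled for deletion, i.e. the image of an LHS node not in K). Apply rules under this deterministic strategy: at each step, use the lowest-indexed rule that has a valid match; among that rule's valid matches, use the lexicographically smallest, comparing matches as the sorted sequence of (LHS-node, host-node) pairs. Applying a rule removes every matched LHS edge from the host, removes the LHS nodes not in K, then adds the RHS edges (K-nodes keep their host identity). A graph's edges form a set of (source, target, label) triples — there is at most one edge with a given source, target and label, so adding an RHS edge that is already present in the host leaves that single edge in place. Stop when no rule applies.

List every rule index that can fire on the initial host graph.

Answer: [R0]

Steps:
R0: 9 valid matches — {0↦0, 1↦2, 2↦1}, {0↦0, 1↦2, 2↦3}, {0↦0, 1↦2, 2↦4} (+6 more)
R1: no valid match — LHS pattern not found
R2: no valid match — LHS pattern not found
R3: no valid match — LHS pattern not found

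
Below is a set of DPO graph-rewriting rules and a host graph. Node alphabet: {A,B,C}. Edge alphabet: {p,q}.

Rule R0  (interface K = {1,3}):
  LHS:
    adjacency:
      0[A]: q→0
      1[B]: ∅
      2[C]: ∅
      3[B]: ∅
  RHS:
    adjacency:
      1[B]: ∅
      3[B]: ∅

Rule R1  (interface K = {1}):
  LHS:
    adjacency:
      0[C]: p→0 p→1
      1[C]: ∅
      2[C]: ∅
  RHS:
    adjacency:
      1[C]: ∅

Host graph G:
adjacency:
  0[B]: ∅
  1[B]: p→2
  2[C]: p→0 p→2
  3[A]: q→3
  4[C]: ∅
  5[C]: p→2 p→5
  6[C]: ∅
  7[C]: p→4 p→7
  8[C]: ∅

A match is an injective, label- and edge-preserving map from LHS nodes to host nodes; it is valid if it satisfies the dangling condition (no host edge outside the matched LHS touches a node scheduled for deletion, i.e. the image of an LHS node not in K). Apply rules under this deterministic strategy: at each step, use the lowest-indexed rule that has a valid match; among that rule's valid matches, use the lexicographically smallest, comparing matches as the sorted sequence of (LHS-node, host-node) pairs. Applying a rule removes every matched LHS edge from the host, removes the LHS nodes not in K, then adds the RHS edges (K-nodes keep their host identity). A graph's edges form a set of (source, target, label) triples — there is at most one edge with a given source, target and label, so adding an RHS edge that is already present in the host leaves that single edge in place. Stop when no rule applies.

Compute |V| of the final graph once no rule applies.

Answer: 5

Rewrite trace:
start.  V:9 E:8  edges: 1-p->2 2-p->0 2-p->2 3-q->3 5-p->2 5-p->5 7-p->4 7-p->7
1. fire R0 via {0↦3, 1↦0, 2↦6, 3↦1}  →  V:7 E:7  edges: 1-p->2 2-p->0 2-p->2 5-p->2 5-p->5 7-p->4 7-p->7
2. fire R1 via {0↦5, 1↦2, 2↦8}  →  V:5 E:5  edges: 1-p->2 2-p->0 2-p->2 7-p->4 7-p->7
final graph: no rule applies after step 2
NF nodes: {0:B, 1:B, 2:C, 4:C, 7:C}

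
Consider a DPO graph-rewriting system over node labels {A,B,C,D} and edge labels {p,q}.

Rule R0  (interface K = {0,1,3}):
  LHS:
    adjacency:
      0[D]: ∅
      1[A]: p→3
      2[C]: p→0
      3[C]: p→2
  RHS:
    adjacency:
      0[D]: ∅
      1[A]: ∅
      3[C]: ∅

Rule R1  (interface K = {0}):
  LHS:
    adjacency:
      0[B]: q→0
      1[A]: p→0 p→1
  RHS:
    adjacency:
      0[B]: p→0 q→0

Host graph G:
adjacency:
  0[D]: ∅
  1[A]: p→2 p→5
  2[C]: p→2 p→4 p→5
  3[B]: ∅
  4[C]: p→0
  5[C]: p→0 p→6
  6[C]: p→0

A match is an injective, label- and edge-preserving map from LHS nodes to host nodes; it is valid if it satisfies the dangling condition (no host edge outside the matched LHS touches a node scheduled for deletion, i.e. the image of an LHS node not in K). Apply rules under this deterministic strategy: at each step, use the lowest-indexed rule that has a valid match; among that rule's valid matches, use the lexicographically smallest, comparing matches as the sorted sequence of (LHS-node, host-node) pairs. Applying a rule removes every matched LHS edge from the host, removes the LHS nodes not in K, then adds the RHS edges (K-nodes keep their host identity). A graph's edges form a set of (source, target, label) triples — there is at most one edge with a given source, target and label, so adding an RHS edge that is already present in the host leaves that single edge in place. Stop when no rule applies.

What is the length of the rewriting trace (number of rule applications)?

Answer: 2

Derivation:
[0] host  ⇒  7 nodes, 9 edges  {1-p->2 1-p->5 2-p->2 2-p->4 2-p->5 4-p->0 5-p->0 5-p->6 6-p->0}
[1] R0 @ {0↦0, 1↦1, 2↦4, 3↦2}  ⇒  6 nodes, 6 edges  {1-p->5 2-p->2 2-p->5 5-p->0 5-p->6 6-p->0}
[2] R0 @ {0↦0, 1↦1, 2↦6, 3↦5}  ⇒  5 nodes, 3 edges  {2-p->2 2-p->5 5-p->0}
final graph: no rule applies after step 2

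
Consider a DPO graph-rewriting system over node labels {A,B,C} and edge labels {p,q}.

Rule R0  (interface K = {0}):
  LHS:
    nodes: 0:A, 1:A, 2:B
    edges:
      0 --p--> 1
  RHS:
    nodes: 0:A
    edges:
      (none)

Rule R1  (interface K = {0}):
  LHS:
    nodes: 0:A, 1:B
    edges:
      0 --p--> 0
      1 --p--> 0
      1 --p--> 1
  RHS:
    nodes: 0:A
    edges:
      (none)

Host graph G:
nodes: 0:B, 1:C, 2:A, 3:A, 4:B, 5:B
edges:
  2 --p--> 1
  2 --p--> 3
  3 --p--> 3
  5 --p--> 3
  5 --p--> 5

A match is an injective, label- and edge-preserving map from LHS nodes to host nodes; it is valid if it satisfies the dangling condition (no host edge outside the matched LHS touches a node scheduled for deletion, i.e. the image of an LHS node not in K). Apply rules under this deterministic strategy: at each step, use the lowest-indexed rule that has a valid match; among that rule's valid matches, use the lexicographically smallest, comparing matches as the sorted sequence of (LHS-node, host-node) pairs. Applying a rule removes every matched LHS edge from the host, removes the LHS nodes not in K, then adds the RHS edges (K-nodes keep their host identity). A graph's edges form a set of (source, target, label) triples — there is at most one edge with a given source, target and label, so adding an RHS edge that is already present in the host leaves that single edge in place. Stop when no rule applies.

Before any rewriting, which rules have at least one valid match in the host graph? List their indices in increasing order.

Answer: [R1]

Derivation:
R0: no valid match — 3 raw matches, all fail dangling condition
R1: 1 valid match — {0↦3, 1↦5}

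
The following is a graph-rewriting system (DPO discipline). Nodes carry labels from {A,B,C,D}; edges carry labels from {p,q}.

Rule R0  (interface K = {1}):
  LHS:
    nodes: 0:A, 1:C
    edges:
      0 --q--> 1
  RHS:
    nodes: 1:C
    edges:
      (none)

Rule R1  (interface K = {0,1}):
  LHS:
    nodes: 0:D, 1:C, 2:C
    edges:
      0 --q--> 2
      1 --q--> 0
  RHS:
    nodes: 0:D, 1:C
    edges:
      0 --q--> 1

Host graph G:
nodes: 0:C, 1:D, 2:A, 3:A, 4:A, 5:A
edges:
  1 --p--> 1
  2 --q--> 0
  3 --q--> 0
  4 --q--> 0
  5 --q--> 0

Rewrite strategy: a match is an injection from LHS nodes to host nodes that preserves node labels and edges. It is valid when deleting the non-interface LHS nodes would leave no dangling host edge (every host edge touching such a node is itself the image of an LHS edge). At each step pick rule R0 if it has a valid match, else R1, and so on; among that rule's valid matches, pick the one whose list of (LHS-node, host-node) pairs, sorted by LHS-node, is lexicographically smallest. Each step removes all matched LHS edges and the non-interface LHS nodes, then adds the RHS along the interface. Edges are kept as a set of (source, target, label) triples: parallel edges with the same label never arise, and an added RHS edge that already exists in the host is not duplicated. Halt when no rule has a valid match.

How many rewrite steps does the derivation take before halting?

Answer: 4

Steps:
[0] host  ⇒  6 nodes, 5 edges  {1-p->1 2-q->0 3-q->0 4-q->0 5-q->0}
[1] R0 @ {0↦2, 1↦0}  ⇒  5 nodes, 4 edges  {1-p->1 3-q->0 4-q->0 5-q->0}
[2] R0 @ {0↦3, 1↦0}  ⇒  4 nodes, 3 edges  {1-p->1 4-q->0 5-q->0}
[3] R0 @ {0↦4, 1↦0}  ⇒  3 nodes, 2 edges  {1-p->1 5-q->0}
[4] R0 @ {0↦5, 1↦0}  ⇒  2 nodes, 1 edges  {1-p->1}
normal form: no rule applies after step 4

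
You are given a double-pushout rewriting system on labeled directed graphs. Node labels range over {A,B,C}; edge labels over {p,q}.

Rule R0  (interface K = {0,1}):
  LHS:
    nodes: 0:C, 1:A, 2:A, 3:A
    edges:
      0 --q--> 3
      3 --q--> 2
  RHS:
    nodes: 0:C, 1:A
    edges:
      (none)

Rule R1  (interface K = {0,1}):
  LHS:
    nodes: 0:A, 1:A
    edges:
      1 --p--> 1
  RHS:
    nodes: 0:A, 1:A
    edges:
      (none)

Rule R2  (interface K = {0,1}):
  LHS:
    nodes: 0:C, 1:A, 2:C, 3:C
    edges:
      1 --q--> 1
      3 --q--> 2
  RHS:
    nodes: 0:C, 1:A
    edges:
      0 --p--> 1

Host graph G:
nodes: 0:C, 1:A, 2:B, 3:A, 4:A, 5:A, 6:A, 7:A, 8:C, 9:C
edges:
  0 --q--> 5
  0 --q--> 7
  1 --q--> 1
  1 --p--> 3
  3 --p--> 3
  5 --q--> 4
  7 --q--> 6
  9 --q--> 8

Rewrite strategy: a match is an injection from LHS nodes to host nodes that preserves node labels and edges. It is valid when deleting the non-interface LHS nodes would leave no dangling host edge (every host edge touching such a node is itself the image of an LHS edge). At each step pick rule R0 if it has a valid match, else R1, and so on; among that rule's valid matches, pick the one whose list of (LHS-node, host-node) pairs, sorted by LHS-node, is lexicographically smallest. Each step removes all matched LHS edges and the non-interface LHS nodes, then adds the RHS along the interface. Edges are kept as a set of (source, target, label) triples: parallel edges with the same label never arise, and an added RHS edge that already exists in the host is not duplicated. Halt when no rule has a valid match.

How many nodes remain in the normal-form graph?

Answer: 4

Derivation:
initial: |V|=10 |E|=8  E = 0-q->5 0-q->7 1-q->1 1-p->3 3-p->3 5-q->4 7-q->6 9-q->8
step 1: apply R0 at {0↦0, 1↦1, 2↦4, 3↦5}  → |V|=8 |E|=6  E = 0-q->7 1-q->1 1-p->3 3-p->3 7-q->6 9-q->8
step 2: apply R0 at {0↦0, 1↦1, 2↦6, 3↦7}  → |V|=6 |E|=4  E = 1-q->1 1-p->3 3-p->3 9-q->8
step 3: apply R1 at {0↦1, 1↦3}  → |V|=6 |E|=3  E = 1-q->1 1-p->3 9-q->8
step 4: apply R2 at {0↦0, 1↦1, 2↦8, 3↦9}  → |V|=4 |E|=2  E = 0-p->1 1-p->3
halt: no rule applies after step 4
NF nodes: {0:C, 1:A, 2:B, 3:A}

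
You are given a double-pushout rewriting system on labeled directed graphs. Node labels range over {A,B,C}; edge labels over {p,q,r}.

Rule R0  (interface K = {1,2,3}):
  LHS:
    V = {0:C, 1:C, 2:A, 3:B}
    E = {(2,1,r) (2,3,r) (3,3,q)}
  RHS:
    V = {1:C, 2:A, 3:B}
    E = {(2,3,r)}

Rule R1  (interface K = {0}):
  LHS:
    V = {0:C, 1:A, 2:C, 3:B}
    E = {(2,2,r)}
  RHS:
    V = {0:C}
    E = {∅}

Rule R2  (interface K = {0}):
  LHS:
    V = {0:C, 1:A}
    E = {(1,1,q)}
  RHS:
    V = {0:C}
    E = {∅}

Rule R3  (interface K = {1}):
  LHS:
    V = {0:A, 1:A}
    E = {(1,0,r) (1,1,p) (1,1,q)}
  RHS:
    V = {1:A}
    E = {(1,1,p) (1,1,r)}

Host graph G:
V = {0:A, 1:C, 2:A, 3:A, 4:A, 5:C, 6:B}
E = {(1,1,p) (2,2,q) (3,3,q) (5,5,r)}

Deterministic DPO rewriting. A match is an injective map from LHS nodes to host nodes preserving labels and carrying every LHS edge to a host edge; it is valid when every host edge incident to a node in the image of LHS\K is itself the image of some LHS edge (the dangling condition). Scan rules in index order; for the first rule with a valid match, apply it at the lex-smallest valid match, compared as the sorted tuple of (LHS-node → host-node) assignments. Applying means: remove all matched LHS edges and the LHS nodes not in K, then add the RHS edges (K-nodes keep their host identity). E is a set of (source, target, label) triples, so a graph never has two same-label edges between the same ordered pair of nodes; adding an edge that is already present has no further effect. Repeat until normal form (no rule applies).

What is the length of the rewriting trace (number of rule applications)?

initial: |V|=7 |E|=4  E = 1-p->1 2-q->2 3-q->3 5-r->5
step 1: apply R1 at {0↦1, 1↦0, 2↦5, 3↦6}  → |V|=4 |E|=3  E = 1-p->1 2-q->2 3-q->3
step 2: apply R2 at {0↦1, 1↦2}  → |V|=3 |E|=2  E = 1-p->1 3-q->3
step 3: apply R2 at {0↦1, 1↦3}  → |V|=2 |E|=1  E = 1-p->1
final graph: no rule applies after step 3

Answer: 3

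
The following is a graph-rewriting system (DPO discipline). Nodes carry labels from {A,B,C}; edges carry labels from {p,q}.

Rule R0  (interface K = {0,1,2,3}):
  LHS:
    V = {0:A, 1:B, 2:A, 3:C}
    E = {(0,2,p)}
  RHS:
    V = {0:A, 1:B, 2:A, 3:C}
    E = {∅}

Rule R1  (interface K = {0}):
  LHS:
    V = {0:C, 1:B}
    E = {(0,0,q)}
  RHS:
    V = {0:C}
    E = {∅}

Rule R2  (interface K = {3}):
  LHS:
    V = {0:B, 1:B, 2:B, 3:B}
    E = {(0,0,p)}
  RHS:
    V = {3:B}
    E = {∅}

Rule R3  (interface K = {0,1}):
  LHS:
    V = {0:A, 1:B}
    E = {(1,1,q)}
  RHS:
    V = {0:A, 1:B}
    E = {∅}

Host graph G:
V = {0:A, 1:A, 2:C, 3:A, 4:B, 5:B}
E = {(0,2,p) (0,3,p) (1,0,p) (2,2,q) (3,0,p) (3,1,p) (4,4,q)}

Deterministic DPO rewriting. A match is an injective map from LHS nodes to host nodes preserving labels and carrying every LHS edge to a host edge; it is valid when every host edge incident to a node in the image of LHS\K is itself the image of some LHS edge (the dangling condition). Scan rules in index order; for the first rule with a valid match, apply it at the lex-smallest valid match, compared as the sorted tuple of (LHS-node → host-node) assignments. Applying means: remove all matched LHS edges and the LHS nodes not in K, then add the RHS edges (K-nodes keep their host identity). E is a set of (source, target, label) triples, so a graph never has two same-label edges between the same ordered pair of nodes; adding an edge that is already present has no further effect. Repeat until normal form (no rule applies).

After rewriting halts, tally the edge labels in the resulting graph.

Answer: p:1

Rewrite trace:
[0] host  ⇒  6 nodes, 7 edges  {0-p->2 0-p->3 1-p->0 2-q->2 3-p->0 3-p->1 4-q->4}
[1] R0 @ {0↦0, 1↦4, 2↦3, 3↦2}  ⇒  6 nodes, 6 edges  {0-p->2 1-p->0 2-q->2 3-p->0 3-p->1 4-q->4}
[2] R0 @ {0↦1, 1↦4, 2↦0, 3↦2}  ⇒  6 nodes, 5 edges  {0-p->2 2-q->2 3-p->0 3-p->1 4-q->4}
[3] R0 @ {0↦3, 1↦4, 2↦0, 3↦2}  ⇒  6 nodes, 4 edges  {0-p->2 2-q->2 3-p->1 4-q->4}
[4] R0 @ {0↦3, 1↦4, 2↦1, 3↦2}  ⇒  6 nodes, 3 edges  {0-p->2 2-q->2 4-q->4}
[5] R1 @ {0↦2, 1↦5}  ⇒  5 nodes, 2 edges  {0-p->2 4-q->4}
[6] R3 @ {0↦0, 1↦4}  ⇒  5 nodes, 1 edges  {0-p->2}
halt: no rule applies after step 6
NF edges: [(0, 2, 'p')]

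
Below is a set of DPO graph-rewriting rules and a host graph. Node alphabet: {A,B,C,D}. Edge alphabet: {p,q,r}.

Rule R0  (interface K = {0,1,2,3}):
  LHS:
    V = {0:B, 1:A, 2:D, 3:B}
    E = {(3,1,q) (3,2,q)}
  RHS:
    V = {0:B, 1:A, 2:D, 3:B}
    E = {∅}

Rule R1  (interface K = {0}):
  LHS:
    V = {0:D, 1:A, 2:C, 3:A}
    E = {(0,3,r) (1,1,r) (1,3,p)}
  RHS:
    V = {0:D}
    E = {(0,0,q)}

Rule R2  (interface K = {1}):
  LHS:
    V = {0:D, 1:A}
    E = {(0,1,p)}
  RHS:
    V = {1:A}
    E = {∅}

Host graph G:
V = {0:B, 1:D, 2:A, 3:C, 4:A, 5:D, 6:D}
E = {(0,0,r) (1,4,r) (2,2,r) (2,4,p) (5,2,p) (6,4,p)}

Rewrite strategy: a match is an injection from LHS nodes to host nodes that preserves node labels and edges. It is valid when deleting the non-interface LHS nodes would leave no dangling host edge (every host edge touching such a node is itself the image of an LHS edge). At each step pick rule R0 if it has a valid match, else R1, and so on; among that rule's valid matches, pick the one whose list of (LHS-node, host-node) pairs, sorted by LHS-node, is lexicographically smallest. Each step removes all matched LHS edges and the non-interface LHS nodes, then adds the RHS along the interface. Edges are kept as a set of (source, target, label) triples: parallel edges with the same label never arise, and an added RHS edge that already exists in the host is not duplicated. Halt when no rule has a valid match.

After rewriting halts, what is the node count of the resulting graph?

start.  V:7 E:6  edges: 0-r->0 1-r->4 2-r->2 2-p->4 5-p->2 6-p->4
1. fire R2 via {0↦5, 1↦2}  →  V:6 E:5  edges: 0-r->0 1-r->4 2-r->2 2-p->4 6-p->4
2. fire R2 via {0↦6, 1↦4}  →  V:5 E:4  edges: 0-r->0 1-r->4 2-r->2 2-p->4
3. fire R1 via {0↦1, 1↦2, 2↦3, 3↦4}  →  V:2 E:2  edges: 0-r->0 1-q->1
normal form: no rule applies after step 3
NF nodes: {0:B, 1:D}

Answer: 2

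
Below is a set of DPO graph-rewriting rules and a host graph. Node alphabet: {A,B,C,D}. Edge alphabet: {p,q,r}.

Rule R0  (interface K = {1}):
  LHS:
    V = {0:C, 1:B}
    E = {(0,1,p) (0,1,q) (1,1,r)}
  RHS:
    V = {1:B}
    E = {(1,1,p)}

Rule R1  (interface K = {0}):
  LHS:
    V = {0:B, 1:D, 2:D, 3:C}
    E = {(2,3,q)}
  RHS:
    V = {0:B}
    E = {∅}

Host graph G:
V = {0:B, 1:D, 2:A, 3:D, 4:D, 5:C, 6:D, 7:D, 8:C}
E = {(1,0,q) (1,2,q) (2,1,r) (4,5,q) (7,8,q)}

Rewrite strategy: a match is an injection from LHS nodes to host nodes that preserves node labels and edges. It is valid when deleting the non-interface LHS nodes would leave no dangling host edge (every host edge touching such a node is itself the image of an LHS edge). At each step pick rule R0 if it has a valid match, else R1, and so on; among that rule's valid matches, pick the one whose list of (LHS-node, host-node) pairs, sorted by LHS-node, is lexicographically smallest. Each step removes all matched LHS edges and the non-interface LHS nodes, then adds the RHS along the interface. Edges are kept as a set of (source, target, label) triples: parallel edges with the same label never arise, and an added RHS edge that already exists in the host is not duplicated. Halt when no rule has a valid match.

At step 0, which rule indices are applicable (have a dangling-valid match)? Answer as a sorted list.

R0: no valid match — LHS pattern not found
R1: 4 valid matches — {0↦0, 1↦3, 2↦4, 3↦5}, {0↦0, 1↦3, 2↦7, 3↦8}, {0↦0, 1↦6, 2↦4, 3↦5} (+1 more)

Answer: [R1]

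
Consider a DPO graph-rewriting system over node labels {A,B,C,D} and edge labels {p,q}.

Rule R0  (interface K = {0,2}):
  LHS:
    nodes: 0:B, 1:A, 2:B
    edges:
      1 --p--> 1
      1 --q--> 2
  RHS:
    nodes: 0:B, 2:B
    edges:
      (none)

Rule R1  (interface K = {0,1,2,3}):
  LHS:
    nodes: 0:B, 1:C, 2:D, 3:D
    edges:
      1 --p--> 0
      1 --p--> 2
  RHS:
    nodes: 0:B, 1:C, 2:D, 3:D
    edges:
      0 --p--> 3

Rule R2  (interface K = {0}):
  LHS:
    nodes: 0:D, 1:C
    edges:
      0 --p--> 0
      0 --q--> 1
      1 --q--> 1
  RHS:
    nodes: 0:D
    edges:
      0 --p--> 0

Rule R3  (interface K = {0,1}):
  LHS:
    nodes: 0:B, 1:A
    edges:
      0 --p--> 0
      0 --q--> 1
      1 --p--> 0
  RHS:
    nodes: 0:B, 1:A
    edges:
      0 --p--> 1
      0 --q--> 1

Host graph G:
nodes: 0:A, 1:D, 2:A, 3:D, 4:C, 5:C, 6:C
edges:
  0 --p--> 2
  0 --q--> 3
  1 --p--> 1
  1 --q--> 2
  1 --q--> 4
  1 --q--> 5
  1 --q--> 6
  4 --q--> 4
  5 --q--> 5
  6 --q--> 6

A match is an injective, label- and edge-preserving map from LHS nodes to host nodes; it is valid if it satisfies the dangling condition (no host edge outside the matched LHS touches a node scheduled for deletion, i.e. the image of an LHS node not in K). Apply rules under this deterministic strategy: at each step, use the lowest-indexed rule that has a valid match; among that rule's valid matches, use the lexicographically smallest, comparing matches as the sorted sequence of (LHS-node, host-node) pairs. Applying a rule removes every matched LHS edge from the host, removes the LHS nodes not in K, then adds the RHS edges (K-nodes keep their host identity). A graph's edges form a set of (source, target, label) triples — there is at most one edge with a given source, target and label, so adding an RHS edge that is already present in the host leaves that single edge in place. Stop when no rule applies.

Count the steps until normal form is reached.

start.  V:7 E:10  edges: 0-p->2 0-q->3 1-p->1 1-q->2 1-q->4 1-q->5 1-q->6 4-q->4 5-q->5 6-q->6
1. fire R2 via {0↦1, 1↦4}  →  V:6 E:8  edges: 0-p->2 0-q->3 1-p->1 1-q->2 1-q->5 1-q->6 5-q->5 6-q->6
2. fire R2 via {0↦1, 1↦5}  →  V:5 E:6  edges: 0-p->2 0-q->3 1-p->1 1-q->2 1-q->6 6-q->6
3. fire R2 via {0↦1, 1↦6}  →  V:4 E:4  edges: 0-p->2 0-q->3 1-p->1 1-q->2
normal form: no rule applies after step 3

Answer: 3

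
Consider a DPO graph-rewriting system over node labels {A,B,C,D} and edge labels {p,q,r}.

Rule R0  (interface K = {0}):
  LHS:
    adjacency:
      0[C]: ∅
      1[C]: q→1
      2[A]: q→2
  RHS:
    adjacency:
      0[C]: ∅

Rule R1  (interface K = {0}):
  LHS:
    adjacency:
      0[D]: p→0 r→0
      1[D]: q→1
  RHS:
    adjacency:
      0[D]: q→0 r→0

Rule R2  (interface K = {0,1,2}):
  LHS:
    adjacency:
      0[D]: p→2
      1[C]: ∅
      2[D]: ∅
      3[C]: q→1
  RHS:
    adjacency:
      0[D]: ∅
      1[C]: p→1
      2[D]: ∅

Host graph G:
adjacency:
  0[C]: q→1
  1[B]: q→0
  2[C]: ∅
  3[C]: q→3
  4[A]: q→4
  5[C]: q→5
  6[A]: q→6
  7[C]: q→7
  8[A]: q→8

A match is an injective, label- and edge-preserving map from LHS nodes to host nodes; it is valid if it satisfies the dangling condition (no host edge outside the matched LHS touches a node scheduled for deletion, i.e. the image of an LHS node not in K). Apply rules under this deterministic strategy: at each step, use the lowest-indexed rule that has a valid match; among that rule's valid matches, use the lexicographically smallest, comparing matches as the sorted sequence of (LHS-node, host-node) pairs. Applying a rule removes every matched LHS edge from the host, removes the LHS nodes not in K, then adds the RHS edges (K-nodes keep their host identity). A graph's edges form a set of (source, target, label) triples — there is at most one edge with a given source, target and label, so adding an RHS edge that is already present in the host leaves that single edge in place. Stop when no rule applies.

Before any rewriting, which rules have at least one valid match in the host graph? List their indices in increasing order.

Answer: [R0]

Steps:
R0: 36 valid matches — {0↦0, 1↦3, 2↦4}, {0↦0, 1↦3, 2↦6}, {0↦0, 1↦3, 2↦8} (+33 more)
R1: no valid match — LHS pattern not found
R2: no valid match — LHS pattern not found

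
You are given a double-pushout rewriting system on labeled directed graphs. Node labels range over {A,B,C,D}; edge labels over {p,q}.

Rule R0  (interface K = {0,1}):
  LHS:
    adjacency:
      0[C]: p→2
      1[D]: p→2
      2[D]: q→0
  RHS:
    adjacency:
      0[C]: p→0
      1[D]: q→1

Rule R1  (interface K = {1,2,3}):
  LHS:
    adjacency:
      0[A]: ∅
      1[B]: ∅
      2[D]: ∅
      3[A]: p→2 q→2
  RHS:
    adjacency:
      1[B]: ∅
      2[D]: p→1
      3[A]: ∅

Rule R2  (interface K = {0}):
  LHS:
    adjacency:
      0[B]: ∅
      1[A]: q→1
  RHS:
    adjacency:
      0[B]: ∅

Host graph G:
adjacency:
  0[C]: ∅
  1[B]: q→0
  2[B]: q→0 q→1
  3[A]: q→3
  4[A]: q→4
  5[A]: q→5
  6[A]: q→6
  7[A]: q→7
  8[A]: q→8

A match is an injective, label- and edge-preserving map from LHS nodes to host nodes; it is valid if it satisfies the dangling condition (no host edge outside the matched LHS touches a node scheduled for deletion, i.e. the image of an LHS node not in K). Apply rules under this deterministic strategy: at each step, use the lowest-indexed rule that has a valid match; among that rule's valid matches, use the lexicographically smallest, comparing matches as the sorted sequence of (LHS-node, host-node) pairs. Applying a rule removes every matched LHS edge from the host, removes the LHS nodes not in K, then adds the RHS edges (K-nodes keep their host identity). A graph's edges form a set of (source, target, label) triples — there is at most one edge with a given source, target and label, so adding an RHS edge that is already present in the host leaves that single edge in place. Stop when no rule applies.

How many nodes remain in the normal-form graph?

Answer: 3

Derivation:
start.  V:9 E:9  edges: 1-q->0 2-q->0 2-q->1 3-q->3 4-q->4 5-q->5 6-q->6 7-q->7 8-q->8
1. fire R2 via {0↦1, 1↦3}  →  V:8 E:8  edges: 1-q->0 2-q->0 2-q->1 4-q->4 5-q->5 6-q->6 7-q->7 8-q->8
2. fire R2 via {0↦1, 1↦4}  →  V:7 E:7  edges: 1-q->0 2-q->0 2-q->1 5-q->5 6-q->6 7-q->7 8-q->8
3. fire R2 via {0↦1, 1↦5}  →  V:6 E:6  edges: 1-q->0 2-q->0 2-q->1 6-q->6 7-q->7 8-q->8
4. fire R2 via {0↦1, 1↦6}  →  V:5 E:5  edges: 1-q->0 2-q->0 2-q->1 7-q->7 8-q->8
5. fire R2 via {0↦1, 1↦7}  →  V:4 E:4  edges: 1-q->0 2-q->0 2-q->1 8-q->8
6. fire R2 via {0↦1, 1↦8}  →  V:3 E:3  edges: 1-q->0 2-q->0 2-q->1
halt: no rule applies after step 6
NF nodes: {0:C, 1:B, 2:B}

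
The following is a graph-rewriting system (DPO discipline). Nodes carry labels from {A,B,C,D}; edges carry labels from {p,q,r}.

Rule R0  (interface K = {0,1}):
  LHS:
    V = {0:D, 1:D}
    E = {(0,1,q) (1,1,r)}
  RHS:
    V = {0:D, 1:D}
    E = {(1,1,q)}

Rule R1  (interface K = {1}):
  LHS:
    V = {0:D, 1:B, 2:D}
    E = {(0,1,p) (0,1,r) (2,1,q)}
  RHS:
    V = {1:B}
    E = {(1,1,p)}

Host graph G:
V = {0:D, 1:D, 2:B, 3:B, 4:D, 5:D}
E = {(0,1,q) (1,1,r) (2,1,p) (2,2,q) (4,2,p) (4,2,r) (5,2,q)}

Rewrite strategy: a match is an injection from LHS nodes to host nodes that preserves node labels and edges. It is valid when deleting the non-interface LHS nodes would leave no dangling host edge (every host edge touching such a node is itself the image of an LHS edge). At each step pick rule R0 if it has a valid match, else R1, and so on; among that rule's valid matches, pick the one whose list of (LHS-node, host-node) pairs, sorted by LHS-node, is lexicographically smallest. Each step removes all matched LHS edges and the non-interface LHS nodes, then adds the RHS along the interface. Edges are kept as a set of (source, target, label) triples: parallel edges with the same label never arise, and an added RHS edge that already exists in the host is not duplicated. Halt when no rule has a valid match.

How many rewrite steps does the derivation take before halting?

[0] host  ⇒  6 nodes, 7 edges  {0-q->1 1-r->1 2-p->1 2-q->2 4-p->2 4-r->2 5-q->2}
[1] R0 @ {0↦0, 1↦1}  ⇒  6 nodes, 6 edges  {1-q->1 2-p->1 2-q->2 4-p->2 4-r->2 5-q->2}
[2] R1 @ {0↦4, 1↦2, 2↦5}  ⇒  4 nodes, 4 edges  {1-q->1 2-p->1 2-p->2 2-q->2}
halt: no rule applies after step 2

Answer: 2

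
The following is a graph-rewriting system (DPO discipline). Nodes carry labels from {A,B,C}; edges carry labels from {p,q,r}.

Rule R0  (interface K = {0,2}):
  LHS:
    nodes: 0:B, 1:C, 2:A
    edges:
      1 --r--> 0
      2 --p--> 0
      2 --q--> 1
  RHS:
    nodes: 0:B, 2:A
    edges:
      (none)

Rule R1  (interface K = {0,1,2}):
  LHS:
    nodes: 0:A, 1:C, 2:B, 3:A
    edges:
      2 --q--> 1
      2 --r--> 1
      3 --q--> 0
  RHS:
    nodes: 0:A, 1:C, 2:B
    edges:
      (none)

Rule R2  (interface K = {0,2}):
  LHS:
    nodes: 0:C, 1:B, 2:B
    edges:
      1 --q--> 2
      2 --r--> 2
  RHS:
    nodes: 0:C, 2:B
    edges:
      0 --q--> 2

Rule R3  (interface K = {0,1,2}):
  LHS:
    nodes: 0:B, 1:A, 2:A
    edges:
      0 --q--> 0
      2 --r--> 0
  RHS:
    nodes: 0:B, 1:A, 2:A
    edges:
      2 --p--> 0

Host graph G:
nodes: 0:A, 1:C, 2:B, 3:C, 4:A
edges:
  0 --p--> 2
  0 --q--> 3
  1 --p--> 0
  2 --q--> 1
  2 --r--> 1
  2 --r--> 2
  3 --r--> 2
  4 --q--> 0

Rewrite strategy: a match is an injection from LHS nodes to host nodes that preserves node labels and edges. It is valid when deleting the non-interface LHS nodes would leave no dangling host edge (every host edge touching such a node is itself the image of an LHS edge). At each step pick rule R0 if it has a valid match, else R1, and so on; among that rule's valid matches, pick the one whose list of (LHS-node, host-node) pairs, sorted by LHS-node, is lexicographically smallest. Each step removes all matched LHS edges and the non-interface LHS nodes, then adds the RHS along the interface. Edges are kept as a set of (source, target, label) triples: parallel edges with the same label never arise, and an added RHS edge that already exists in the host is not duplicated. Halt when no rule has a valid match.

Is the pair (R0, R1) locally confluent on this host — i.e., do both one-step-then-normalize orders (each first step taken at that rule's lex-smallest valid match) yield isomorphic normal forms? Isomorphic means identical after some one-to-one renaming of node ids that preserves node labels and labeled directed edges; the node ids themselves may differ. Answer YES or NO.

branch R0-first: apply at {0↦2, 1↦3, 2↦0} → |E|=5, then 1 more step(s) → NF |V|=3 |E|=2 V={0:A, 1:C, 2:B} E=1-p->0 2-r->2
branch R1-first: apply at {0↦0, 1↦1, 2↦2, 3↦4} → |E|=5, then 1 more step(s) → NF |V|=3 |E|=2 V={0:A, 1:C, 2:B} E=1-p->0 2-r->2
graphs isomorphic (equal up to label-preserving node renaming)

Answer: YES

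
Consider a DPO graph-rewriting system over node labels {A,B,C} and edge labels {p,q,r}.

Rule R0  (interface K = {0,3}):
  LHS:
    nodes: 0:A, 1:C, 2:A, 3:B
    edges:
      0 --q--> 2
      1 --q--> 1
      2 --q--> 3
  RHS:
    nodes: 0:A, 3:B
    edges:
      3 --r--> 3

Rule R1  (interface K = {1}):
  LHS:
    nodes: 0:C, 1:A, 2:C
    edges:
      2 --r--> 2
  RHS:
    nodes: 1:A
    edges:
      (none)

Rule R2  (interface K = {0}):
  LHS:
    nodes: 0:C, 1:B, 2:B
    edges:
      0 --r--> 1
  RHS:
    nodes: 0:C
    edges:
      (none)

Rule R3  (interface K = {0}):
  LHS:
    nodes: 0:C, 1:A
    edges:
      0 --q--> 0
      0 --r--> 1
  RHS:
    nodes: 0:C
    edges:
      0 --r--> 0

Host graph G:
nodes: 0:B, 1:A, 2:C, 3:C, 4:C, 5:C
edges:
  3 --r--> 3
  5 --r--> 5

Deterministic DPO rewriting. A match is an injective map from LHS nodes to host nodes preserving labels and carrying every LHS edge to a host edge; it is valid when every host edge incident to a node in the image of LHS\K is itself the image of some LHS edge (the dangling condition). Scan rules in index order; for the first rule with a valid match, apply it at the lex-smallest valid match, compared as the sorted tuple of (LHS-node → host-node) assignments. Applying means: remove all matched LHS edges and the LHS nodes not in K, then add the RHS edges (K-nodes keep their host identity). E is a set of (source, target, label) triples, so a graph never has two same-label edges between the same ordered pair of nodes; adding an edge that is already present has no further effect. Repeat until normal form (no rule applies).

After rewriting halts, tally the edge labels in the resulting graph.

[0] host  ⇒  6 nodes, 2 edges  {3-r->3 5-r->5}
[1] R1 @ {0↦2, 1↦1, 2↦3}  ⇒  4 nodes, 1 edges  {5-r->5}
[2] R1 @ {0↦4, 1↦1, 2↦5}  ⇒  2 nodes, 0 edges  {∅}
halt: no rule applies after step 2
NF edges: []

Answer: (no edges)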